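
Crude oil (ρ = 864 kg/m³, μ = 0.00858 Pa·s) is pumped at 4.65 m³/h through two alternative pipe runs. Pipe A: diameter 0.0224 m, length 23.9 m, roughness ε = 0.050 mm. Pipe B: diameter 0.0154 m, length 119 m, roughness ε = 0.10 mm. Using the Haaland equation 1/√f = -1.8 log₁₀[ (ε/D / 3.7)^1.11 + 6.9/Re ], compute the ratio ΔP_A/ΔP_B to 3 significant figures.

ΔP_A/ΔP_B ≈ 0.0287

Pipe A: V = Q/A = 0.001292/0.0003941 = 3.278 m/s; Re = 7393; ε/D = 0.00223; Haaland → f = 0.03618; ΔP_A = f(L/D)(ρV²/2) = 1.792e+05 Pa.
Pipe B: V = Q/A = 0.001292/0.0001863 = 6.935 m/s; Re = 1.075e+04; ε/D = 0.00649; Haaland → f = 0.03882; ΔP_B = f(L/D)(ρV²/2) = 6.232e+06 Pa.
ΔP_A/ΔP_B = 1.792e+05/6.232e+06 = 0.0287.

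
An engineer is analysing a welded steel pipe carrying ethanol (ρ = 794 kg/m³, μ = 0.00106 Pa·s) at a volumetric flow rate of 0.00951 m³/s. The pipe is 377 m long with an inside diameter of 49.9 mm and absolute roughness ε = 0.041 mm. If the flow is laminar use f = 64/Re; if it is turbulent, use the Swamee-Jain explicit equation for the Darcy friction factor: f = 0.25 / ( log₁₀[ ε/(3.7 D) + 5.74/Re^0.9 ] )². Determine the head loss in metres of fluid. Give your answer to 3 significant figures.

h_f ≈ 188 m

Cross-sectional area A = πD²/4 = π(0.0499)²/4 = 0.001956 m²; mean velocity V = Q/A = 0.00951/0.001956 = 4.863 m/s.
Reynolds number Re = ρVD/μ = 794 · 4.863 · 0.0499 / 0.00106 = 1.818e+05.
Re > 4000 → turbulent. Relative roughness ε/D = 4.1e-05/0.0499 = 0.000822. Swamee-Jain: f = 0.25/(log₁₀[0.000822/3.7 + 5.74/1.818e+05^0.9])² = 0.25/(log₁₀[0.000222 + 0.000106])² = 0.25/(-3.484)² = 0.0206.
Darcy-Weisbach: ΔP = f(L/D)(ρV²/2) = 0.0206·(377/0.0499)·(794·4.863²/2) = 0.0206·7555·9388 = 1.461e+06 Pa.
Head loss h_f = ΔP/(ρg) = 1.461e+06/(794·9.81) = 188 m.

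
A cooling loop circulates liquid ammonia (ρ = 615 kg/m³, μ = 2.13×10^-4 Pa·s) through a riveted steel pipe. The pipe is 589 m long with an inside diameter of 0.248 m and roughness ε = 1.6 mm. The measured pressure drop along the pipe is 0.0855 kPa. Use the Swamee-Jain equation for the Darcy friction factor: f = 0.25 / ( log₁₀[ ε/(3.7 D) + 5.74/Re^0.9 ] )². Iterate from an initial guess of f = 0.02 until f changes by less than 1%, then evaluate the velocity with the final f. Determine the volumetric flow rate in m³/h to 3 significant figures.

Rearranging Darcy-Weisbach: V = √(2·ΔP·D/(f·L·ρ)). With ε/D = 0.0016/0.248 = 0.00645, iterate starting from f = 0.02:
  f = 0.02 → V = √(2·85.5·0.248/(0.02·589·615)) = 0.07651 m/s; Re = ρVD/μ = 5.478e+04; f → 0.03462
  f = 0.03462 → V = 0.05815 m/s; Re = 4.164e+04; f → 0.0351
  f = 0.0351 → V = 0.05776 m/s; Re = 4.136e+04; f → 0.03511
Converged (Δf/f < 1%). With the final f = 0.03511: V = √(2·85.5·0.248/(0.03511·589·615)) = 0.05775 m/s.
Q = V·A = 0.05775·(π/4·0.248²) = 0.002789 m³/s = 10.0 m³/h.

Q ≈ 10.0 m³/h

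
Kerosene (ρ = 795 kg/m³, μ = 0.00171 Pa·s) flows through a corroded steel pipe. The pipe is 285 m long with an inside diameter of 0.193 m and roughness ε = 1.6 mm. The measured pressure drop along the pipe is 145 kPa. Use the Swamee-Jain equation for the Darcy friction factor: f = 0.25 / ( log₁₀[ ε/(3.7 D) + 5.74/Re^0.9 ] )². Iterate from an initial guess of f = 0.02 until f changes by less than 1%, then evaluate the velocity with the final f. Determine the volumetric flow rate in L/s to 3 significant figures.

Q ≈ 76.6 L/s

Rearranging Darcy-Weisbach: V = √(2·ΔP·D/(f·L·ρ)). With ε/D = 0.0016/0.193 = 0.00829, iterate starting from f = 0.02:
  f = 0.02 → V = √(2·1.45e+05·0.193/(0.02·285·795)) = 3.514 m/s; Re = ρVD/μ = 3.153e+05; f → 0.03594
  f = 0.03594 → V = 2.622 m/s; Re = 2.352e+05; f → 0.03604
Converged (Δf/f < 1%). With the final f = 0.03604: V = √(2·1.45e+05·0.193/(0.03604·285·795)) = 2.618 m/s.
Q = V·A = 2.618·(π/4·0.193²) = 0.07659 m³/s = 76.6 L/s.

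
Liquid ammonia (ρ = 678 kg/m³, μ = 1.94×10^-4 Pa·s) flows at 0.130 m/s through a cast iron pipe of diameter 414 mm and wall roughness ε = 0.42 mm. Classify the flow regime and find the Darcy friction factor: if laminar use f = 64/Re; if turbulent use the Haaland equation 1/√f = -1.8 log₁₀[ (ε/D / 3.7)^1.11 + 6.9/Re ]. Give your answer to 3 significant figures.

f ≈ 0.0210

Re = ρVD/μ = 678·0.13·0.414/0.000194 = 1.881e+05.
Re > 4000 → turbulent. ε/D = 0.00042/0.414 = 0.00101; Haaland: 1/√f = -1.8 log₁₀[0.000111 + 3.67e-05] = 6.894, so f = 0.02104.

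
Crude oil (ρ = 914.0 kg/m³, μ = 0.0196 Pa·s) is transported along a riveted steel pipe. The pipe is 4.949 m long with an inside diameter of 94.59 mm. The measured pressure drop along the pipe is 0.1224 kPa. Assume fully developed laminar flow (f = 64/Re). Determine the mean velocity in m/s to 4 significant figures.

For laminar flow, f = 64/Re with Re = ρVD/μ, so Darcy-Weisbach reduces to ΔP = 32μLV/D². Solving for V: V = ΔP·D²/(32μL) = 122.4·(0.09459)²/(32·0.0196·4.949) = 0.3528 m/s.
Check: Re = ρVD/μ = 914·0.3528·0.09459/0.0196 = 1556 < 2300, so the laminar assumption holds.

V ≈ 0.3528 m/s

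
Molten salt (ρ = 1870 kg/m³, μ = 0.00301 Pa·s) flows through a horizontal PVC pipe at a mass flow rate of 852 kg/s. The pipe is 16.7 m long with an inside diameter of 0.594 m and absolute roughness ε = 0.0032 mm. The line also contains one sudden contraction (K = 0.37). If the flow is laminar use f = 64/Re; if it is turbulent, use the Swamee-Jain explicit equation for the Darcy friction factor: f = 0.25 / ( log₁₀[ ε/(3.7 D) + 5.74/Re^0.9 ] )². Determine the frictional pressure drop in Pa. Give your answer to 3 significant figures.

ΔP ≈ 1840 Pa

A = πD²/4 = π(0.594)²/4 = 0.2771 m²; mean velocity V = ṁ/(ρA) = 852/(1870 · 0.2771) = 1.644 m/s.
Reynolds number Re = ρVD/μ = 1870 · 1.644 · 0.594 / 0.00301 = 6.067e+05.
Re > 4000 → turbulent. Relative roughness ε/D = 3.2e-06/0.594 = 5.39e-06. Swamee-Jain: f = 0.25/(log₁₀[5.39e-06/3.7 + 5.74/6.067e+05^0.9])² = 0.25/(log₁₀[1.46e-06 + 3.58e-05])² = 0.25/(-4.428)² = 0.01275.
Total minor-loss coefficient ΣK = 1·0.37 = 0.37.
ΔP = [f·L/D + ΣK]·(ρV²/2) = [0.01275·16.7/0.594 + 0.37]·(1870·1.644²/2) = [0.3584 + 0.37]·2527 = 1841 Pa.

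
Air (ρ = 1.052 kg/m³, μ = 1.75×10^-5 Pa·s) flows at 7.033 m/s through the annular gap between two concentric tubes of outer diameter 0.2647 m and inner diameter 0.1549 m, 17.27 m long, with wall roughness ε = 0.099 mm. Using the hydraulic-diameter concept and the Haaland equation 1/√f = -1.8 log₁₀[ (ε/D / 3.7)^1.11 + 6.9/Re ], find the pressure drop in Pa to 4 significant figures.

ΔP ≈ 96.99 Pa

Hydraulic diameter D_h = 4A/P = D_o - D_i = 0.2647 - 0.1549 = 0.1098 m.
Re = ρVD_h/μ = 1.052·7.033·0.1098/1.75e-05 = 4.642e+04.
ε/D_h = 9.9e-05/0.1098 = 0.000902; Haaland gives 1/√f = -1.8 log₁₀[9.76e-05+0.000149] = 6.496, so f = 0.0237.
ΔP = f(L/D_h)(ρV²/2) = 0.0237·17.27/0.1098·26.02 = 96.99 Pa.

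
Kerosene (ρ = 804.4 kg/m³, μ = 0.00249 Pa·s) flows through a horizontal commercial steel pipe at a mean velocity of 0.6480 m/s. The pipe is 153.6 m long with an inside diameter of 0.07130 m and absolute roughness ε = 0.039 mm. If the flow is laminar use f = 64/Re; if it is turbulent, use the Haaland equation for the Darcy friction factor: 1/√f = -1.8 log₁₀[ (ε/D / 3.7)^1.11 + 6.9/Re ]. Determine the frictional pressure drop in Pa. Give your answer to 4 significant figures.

ΔP ≈ 10400 Pa

Reynolds number Re = ρVD/μ = 804.4 · 0.648 · 0.0713 / 0.00249 = 1.493e+04.
Re > 4000 → turbulent. Relative roughness ε/D = 3.9e-05/0.0713 = 0.000547. Haaland: 1/√f = -1.8 log₁₀[(0.000547/3.7)^1.11 + 6.9/1.493e+04] = -1.8 log₁₀[5.6e-05 + 0.000462] = 5.914, so f = 0.02859.
Darcy-Weisbach: ΔP = f(L/D)(ρV²/2) = 0.02859·(153.6/0.0713)·(804.4·0.648²/2) = 0.02859·2154·168.9 = 1.04e+04 Pa.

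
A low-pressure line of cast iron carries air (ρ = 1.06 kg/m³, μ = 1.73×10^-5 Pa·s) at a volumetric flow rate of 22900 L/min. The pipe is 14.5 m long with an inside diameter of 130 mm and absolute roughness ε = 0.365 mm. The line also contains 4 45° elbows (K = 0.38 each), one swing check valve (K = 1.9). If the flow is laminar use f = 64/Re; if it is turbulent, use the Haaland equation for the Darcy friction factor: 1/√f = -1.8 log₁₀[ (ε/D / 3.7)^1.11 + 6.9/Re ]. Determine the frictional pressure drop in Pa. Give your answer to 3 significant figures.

Q = 22900 L/min = 22900/60000 = 0.3817 m³/s.
Cross-sectional area A = πD²/4 = π(0.13)²/4 = 0.01327 m²; mean velocity V = Q/A = 0.3817/0.01327 = 28.75 m/s.
Reynolds number Re = ρVD/μ = 1.06 · 28.75 · 0.13 / 1.73e-05 = 2.29e+05.
Re > 4000 → turbulent. Relative roughness ε/D = 0.000365/0.13 = 0.00281. Haaland: 1/√f = -1.8 log₁₀[(0.00281/3.7)^1.11 + 6.9/2.29e+05] = -1.8 log₁₀[0.000344 + 3.01e-05] = 6.168, so f = 0.02629.
Total minor-loss coefficient ΣK = 4·0.38 + 1·1.9 = 3.42.
ΔP = [f·L/D + ΣK]·(ρV²/2) = [0.02629·14.5/0.13 + 3.42]·(1.06·28.75²/2) = [2.932 + 3.42]·438.2 = 2784 Pa.

ΔP ≈ 2780 Pa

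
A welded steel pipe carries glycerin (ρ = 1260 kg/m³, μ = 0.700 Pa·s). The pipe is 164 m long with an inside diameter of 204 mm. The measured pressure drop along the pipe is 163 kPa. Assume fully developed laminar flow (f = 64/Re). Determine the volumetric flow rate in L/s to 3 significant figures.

For laminar flow, f = 64/Re with Re = ρVD/μ, so Darcy-Weisbach reduces to ΔP = 32μLV/D². Solving for V: V = ΔP·D²/(32μL) = 1.63e+05·(0.204)²/(32·0.7·164) = 1.847 m/s.
Check: Re = ρVD/μ = 1260·1.847·0.204/0.7 = 678 < 2300, so the laminar assumption holds.
Q = V·A = 1.847·(π/4·0.204²) = 0.06035 m³/s = 60.4 L/s.

Q ≈ 60.4 L/s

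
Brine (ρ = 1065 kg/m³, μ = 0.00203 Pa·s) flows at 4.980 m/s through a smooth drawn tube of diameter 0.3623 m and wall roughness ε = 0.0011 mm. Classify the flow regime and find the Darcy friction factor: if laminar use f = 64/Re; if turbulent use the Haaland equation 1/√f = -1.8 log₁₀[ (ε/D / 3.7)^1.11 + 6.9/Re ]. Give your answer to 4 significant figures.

f ≈ 0.01174

Re = ρVD/μ = 1065·4.98·0.3623/0.00203 = 9.466e+05.
Re > 4000 → turbulent. ε/D = 1.1e-06/0.3623 = 3.04e-06; Haaland: 1/√f = -1.8 log₁₀[1.76e-07 + 7.29e-06] = 9.229, so f = 0.01174.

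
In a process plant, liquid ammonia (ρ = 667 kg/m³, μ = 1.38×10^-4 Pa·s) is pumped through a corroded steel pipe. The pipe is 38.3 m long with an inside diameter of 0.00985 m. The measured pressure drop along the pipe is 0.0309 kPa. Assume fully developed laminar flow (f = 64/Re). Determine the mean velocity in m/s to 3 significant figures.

V ≈ 0.0177 m/s

For laminar flow, f = 64/Re with Re = ρVD/μ, so Darcy-Weisbach reduces to ΔP = 32μLV/D². Solving for V: V = ΔP·D²/(32μL) = 30.9·(0.00985)²/(32·0.000138·38.3) = 0.01773 m/s.
Check: Re = ρVD/μ = 667·0.01773·0.00985/0.000138 = 843.9 < 2300, so the laminar assumption holds.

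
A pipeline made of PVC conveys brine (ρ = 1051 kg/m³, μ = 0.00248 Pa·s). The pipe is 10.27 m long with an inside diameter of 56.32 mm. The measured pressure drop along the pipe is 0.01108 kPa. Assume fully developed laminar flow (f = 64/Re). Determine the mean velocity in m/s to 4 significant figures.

V ≈ 0.04312 m/s

For laminar flow, f = 64/Re with Re = ρVD/μ, so Darcy-Weisbach reduces to ΔP = 32μLV/D². Solving for V: V = ΔP·D²/(32μL) = 11.08·(0.05632)²/(32·0.00248·10.27) = 0.04312 m/s.
Check: Re = ρVD/μ = 1051·0.04312·0.05632/0.00248 = 1029 < 2300, so the laminar assumption holds.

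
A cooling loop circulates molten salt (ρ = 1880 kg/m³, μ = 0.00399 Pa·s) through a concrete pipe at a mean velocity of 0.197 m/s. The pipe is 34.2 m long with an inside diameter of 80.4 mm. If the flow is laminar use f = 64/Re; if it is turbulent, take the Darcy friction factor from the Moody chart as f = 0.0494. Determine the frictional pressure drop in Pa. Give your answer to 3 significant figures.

ΔP ≈ 767 Pa

Reynolds number Re = ρVD/μ = 1880 · 0.197 · 0.0804 / 0.00399 = 7463.
Re > 4000 → turbulent; use the Moody-chart value f = 0.0494.
Darcy-Weisbach: ΔP = f(L/D)(ρV²/2) = 0.0494·(34.2/0.0804)·(1880·0.197²/2) = 0.0494·425.4·36.48 = 766.6 Pa.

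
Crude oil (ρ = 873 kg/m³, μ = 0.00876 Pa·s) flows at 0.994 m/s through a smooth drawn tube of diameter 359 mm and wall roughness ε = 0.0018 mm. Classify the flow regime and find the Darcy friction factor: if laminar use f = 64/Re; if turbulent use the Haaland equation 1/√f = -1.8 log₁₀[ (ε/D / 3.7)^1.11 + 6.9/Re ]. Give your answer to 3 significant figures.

f ≈ 0.0224

Re = ρVD/μ = 873·0.994·0.359/0.00876 = 3.556e+04.
Re > 4000 → turbulent. ε/D = 1.8e-06/0.359 = 5.01e-06; Haaland: 1/√f = -1.8 log₁₀[3.07e-07 + 0.000194] = 6.681, so f = 0.02241.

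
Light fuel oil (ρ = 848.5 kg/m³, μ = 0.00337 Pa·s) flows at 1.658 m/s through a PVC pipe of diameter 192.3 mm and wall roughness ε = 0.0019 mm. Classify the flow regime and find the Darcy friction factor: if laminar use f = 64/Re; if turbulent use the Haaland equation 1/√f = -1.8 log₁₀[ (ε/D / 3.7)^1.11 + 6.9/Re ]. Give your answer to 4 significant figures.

Re = ρVD/μ = 848.5·1.658·0.1923/0.00337 = 8.028e+04.
Re > 4000 → turbulent. ε/D = 1.9e-06/0.1923 = 9.88e-06; Haaland: 1/√f = -1.8 log₁₀[6.51e-07 + 8.6e-05] = 7.312, so f = 0.0187.

f ≈ 0.01870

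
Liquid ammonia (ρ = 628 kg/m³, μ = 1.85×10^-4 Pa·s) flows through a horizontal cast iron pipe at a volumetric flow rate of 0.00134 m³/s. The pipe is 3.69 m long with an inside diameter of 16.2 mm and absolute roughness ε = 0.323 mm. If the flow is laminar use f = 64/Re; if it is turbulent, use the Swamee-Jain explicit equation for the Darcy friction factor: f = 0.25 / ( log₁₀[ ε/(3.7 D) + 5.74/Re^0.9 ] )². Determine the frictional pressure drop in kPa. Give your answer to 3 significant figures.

ΔP ≈ 147 kPa

Cross-sectional area A = πD²/4 = π(0.0162)²/4 = 0.0002061 m²; mean velocity V = Q/A = 0.00134/0.0002061 = 6.501 m/s.
Reynolds number Re = ρVD/μ = 628 · 6.501 · 0.0162 / 0.000185 = 3.575e+05.
Re > 4000 → turbulent. Relative roughness ε/D = 0.000323/0.0162 = 0.0199. Swamee-Jain: f = 0.25/(log₁₀[0.0199/3.7 + 5.74/3.575e+05^0.9])² = 0.25/(log₁₀[0.00539 + 5.77e-05])² = 0.25/(-2.264)² = 0.04878.
Darcy-Weisbach: ΔP = f(L/D)(ρV²/2) = 0.04878·(3.69/0.0162)·(628·6.501²/2) = 0.04878·227.8·1.327e+04 = 1.474e+05 Pa.
ΔP = 1.474e+05 Pa = 147 kPa.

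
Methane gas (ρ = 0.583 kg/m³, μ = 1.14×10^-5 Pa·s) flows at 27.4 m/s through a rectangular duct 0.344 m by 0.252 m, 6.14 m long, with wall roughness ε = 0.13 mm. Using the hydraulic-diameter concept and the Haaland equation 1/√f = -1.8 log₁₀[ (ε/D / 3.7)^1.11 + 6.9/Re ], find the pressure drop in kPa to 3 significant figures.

ΔP ≈ 0.0804 kPa

Hydraulic diameter D_h = 4A/P = 4·(0.344·0.252)/(2·(0.344+0.252)) = 0.3468/1.192 = 0.2909 m.
Re = ρVD_h/μ = 0.583·27.4·0.2909/1.14e-05 = 4.076e+05.
ε/D_h = 0.00013/0.2909 = 0.000447; Haaland gives 1/√f = -1.8 log₁₀[4.48e-05+1.69e-05] = 7.577, so f = 0.01742.
ΔP = f(L/D_h)(ρV²/2) = 0.01742·6.14/0.2909·218.8 = 80.45 Pa.
ΔP = 0.0804 kPa.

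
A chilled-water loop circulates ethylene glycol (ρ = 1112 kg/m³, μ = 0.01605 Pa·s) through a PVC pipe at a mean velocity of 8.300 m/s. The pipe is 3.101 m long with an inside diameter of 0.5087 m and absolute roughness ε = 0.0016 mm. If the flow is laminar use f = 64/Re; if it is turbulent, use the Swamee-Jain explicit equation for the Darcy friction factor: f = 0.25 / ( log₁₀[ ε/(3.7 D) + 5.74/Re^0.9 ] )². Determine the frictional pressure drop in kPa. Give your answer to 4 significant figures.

Reynolds number Re = ρVD/μ = 1112 · 8.3 · 0.5087 / 0.016 = 2.925e+05.
Re > 4000 → turbulent. Relative roughness ε/D = 1.6e-06/0.5087 = 3.15e-06. Swamee-Jain: f = 0.25/(log₁₀[3.15e-06/3.7 + 5.74/2.925e+05^0.9])² = 0.25/(log₁₀[8.5e-07 + 6.91e-05])² = 0.25/(-4.155)² = 0.01448.
Darcy-Weisbach: ΔP = f(L/D)(ρV²/2) = 0.01448·(3.101/0.5087)·(1112·8.3²/2) = 0.01448·6.096·3.83e+04 = 3381 Pa.
ΔP = 3381 Pa = 3.381 kPa.

ΔP ≈ 3.381 kPa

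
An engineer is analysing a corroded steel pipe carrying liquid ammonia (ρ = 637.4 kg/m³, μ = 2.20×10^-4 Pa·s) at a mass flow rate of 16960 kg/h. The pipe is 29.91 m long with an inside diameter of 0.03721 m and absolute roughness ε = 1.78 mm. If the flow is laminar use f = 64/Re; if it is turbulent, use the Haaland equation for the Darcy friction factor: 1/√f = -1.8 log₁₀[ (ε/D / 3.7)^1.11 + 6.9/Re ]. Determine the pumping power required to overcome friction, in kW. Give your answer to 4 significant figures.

ṁ = 16960 kg/h = 16960/3600 = 4.711 kg/s.
A = πD²/4 = π(0.03721)²/4 = 0.001087 m²; mean velocity V = ṁ/(ρA) = 4.711/(637.4 · 0.001087) = 6.797 m/s.
Reynolds number Re = ρVD/μ = 637.4 · 6.797 · 0.03721 / 0.00022 = 7.327e+05.
Re > 4000 → turbulent. Relative roughness ε/D = 0.00178/0.03721 = 0.0478. Haaland: 1/√f = -1.8 log₁₀[(0.0478/3.7)^1.11 + 6.9/7.327e+05] = -1.8 log₁₀[0.00801 + 9.42e-06] = 3.772, so f = 0.07028.
Darcy-Weisbach: ΔP = f(L/D)(ρV²/2) = 0.07028·(29.91/0.03721)·(637.4·6.797²/2) = 0.07028·803.8·1.472e+04 = 8.317e+05 Pa.
Q = ṁ/ρ = 4.711/637.4 = 0.007391 m³/s.
Pumping power P = QΔP = 0.007391·8.317e+05 = 6147.1 W = 6.147 kW.

P ≈ 6.147 kW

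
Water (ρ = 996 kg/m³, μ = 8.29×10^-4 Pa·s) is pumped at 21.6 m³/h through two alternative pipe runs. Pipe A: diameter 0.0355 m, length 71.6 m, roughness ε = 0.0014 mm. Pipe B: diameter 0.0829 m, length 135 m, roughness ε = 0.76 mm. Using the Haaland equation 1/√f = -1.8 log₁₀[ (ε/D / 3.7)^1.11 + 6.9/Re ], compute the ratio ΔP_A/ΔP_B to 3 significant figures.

ΔP_A/ΔP_B ≈ 14.8

Pipe A: V = Q/A = 0.006/0.0009898 = 6.062 m/s; Re = 2.585e+05; ε/D = 3.94e-05; Haaland → f = 0.01506; ΔP_A = f(L/D)(ρV²/2) = 5.558e+05 Pa.
Pipe B: V = Q/A = 0.006/0.005398 = 1.112 m/s; Re = 1.107e+05; ε/D = 0.00917; Haaland → f = 0.03742; ΔP_B = f(L/D)(ρV²/2) = 3.75e+04 Pa.
ΔP_A/ΔP_B = 5.558e+05/3.75e+04 = 14.8.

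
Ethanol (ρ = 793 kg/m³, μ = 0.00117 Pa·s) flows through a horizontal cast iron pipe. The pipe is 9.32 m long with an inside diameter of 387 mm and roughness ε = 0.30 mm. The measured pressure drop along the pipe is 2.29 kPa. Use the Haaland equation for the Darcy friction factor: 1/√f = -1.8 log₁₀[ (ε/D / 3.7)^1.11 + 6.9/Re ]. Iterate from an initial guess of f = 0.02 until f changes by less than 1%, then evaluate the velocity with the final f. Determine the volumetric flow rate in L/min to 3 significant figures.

Q ≈ 25200 L/min

Rearranging Darcy-Weisbach: V = √(2·ΔP·D/(f·L·ρ)). With ε/D = 0.0003/0.387 = 0.000775, iterate starting from f = 0.02:
  f = 0.02 → V = √(2·2290·0.387/(0.02·9.32·793)) = 3.463 m/s; Re = ρVD/μ = 9.083e+05; f → 0.01886
  f = 0.01886 → V = 3.566 m/s; Re = 9.353e+05; f → 0.01885
Converged (Δf/f < 1%). With the final f = 0.01885: V = √(2·2290·0.387/(0.01885·9.32·793)) = 3.567 m/s.
Q = V·A = 3.567·(π/4·0.387²) = 0.4195 m³/s = 25200 L/min.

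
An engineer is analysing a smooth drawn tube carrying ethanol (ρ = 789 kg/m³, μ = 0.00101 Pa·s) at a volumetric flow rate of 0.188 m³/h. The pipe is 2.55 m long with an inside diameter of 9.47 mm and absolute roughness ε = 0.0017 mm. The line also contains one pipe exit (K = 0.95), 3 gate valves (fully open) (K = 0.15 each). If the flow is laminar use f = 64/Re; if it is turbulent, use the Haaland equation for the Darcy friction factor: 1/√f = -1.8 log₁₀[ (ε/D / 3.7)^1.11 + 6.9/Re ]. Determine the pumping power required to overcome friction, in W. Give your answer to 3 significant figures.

Q = 0.188 m³/h = 0.188/3600 = 5.222e-05 m³/s.
Cross-sectional area A = πD²/4 = π(0.00947)²/4 = 7.044e-05 m²; mean velocity V = Q/A = 5.222e-05/7.044e-05 = 0.7414 m/s.
Reynolds number Re = ρVD/μ = 789 · 0.7414 · 0.00947 / 0.00101 = 5485.
Re > 4000 → turbulent. Relative roughness ε/D = 1.7e-06/0.00947 = 0.00018. Haaland: 1/√f = -1.8 log₁₀[(0.00018/3.7)^1.11 + 6.9/5485] = -1.8 log₁₀[1.63e-05 + 0.00126] = 5.211, so f = 0.03683.
Total minor-loss coefficient ΣK = 1·0.95 + 3·0.15 = 1.4.
ΔP = [f·L/D + ΣK]·(ρV²/2) = [0.03683·2.55/0.00947 + 1.4]·(789·0.7414²/2) = [9.918 + 1.4]·216.9 = 2454 Pa.
Pumping power P = QΔP = 5.222e-05·2454 = 0.1282 W = 0.128 W.

P ≈ 0.128 W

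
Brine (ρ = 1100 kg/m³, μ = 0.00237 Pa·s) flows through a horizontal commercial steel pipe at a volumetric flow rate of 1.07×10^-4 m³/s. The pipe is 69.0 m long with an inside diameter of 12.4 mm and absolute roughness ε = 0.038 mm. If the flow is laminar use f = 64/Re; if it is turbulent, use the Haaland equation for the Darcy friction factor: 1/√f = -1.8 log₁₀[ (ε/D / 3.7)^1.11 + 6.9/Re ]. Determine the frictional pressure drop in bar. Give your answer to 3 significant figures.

ΔP ≈ 0.973 bar

Cross-sectional area A = πD²/4 = π(0.0124)²/4 = 0.0001208 m²; mean velocity V = Q/A = 0.000107/0.0001208 = 0.886 m/s.
Reynolds number Re = ρVD/μ = 1100 · 0.886 · 0.0124 / 0.00237 = 5099.
Re > 4000 → turbulent. Relative roughness ε/D = 3.8e-05/0.0124 = 0.00306. Haaland: 1/√f = -1.8 log₁₀[(0.00306/3.7)^1.11 + 6.9/5099] = -1.8 log₁₀[0.000379 + 0.00135] = 4.97, so f = 0.04048.
Darcy-Weisbach: ΔP = f(L/D)(ρV²/2) = 0.04048·(69/0.0124)·(1100·0.886²/2) = 0.04048·5565·431.8 = 9.726e+04 Pa.
ΔP = 9.726e+04 Pa = 0.973 bar.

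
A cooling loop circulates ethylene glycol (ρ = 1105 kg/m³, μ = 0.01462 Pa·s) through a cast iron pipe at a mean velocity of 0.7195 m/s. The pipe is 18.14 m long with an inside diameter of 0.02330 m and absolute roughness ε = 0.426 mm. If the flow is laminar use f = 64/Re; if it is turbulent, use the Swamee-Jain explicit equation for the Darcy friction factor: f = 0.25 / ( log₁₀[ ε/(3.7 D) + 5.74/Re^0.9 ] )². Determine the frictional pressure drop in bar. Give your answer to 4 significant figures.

Reynolds number Re = ρVD/μ = 1105 · 0.7195 · 0.0233 / 0.0146 = 1267.
Re < 2300 → laminar flow, so f = 64/Re = 64/1267 = 0.05051 (the turbulent correlation is not needed).
Darcy-Weisbach: ΔP = f(L/D)(ρV²/2) = 0.05051·(18.14/0.0233)·(1105·0.7195²/2) = 0.05051·778.5·286 = 1.125e+04 Pa.
ΔP = 1.125e+04 Pa = 0.1125 bar.

ΔP ≈ 0.1125 bar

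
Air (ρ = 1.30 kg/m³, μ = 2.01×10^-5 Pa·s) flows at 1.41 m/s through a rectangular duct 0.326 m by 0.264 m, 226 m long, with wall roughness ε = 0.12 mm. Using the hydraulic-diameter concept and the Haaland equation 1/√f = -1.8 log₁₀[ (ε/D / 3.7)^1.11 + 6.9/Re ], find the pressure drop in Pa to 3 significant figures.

Hydraulic diameter D_h = 4A/P = 4·(0.326·0.264)/(2·(0.326+0.264)) = 0.3443/1.18 = 0.2917 m.
Re = ρVD_h/μ = 1.3·1.41·0.2917/2.01e-05 = 2.661e+04.
ε/D_h = 0.00012/0.2917 = 0.000411; Haaland gives 1/√f = -1.8 log₁₀[4.08e-05+0.000259] = 6.341, so f = 0.02487.
ΔP = f(L/D_h)(ρV²/2) = 0.02487·226/0.2917·1.292 = 24.9 Pa.

ΔP ≈ 24.9 Pa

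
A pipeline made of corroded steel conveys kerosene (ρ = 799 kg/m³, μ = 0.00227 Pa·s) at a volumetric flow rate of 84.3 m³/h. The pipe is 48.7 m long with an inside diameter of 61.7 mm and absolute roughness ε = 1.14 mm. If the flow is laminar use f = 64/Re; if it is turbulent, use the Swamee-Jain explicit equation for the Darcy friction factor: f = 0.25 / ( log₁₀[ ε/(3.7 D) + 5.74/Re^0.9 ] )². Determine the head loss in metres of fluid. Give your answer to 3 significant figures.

Q = 84.3 m³/h = 84.3/3600 = 0.02342 m³/s.
Cross-sectional area A = πD²/4 = π(0.0617)²/4 = 0.00299 m²; mean velocity V = Q/A = 0.02342/0.00299 = 7.832 m/s.
Reynolds number Re = ρVD/μ = 799 · 7.832 · 0.0617 / 0.00227 = 1.701e+05.
Re > 4000 → turbulent. Relative roughness ε/D = 0.00114/0.0617 = 0.0185. Swamee-Jain: f = 0.25/(log₁₀[0.0185/3.7 + 5.74/1.701e+05^0.9])² = 0.25/(log₁₀[0.00499 + 0.000113])² = 0.25/(-2.292)² = 0.04759.
Darcy-Weisbach: ΔP = f(L/D)(ρV²/2) = 0.04759·(48.7/0.0617)·(799·7.832²/2) = 0.04759·789.3·2.45e+04 = 9.205e+05 Pa.
Head loss h_f = ΔP/(ρg) = 9.205e+05/(799·9.81) = 117 m.

h_f ≈ 117 m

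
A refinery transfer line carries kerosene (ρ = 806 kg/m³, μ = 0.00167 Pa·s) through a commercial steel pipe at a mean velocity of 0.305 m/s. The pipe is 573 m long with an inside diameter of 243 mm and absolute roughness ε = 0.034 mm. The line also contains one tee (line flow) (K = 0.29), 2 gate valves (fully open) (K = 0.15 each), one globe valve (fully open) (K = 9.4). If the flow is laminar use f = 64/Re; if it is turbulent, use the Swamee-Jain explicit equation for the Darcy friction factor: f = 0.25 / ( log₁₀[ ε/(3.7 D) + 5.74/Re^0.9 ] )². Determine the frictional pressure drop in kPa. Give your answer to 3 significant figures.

ΔP ≈ 2.40 kPa

Reynolds number Re = ρVD/μ = 806 · 0.305 · 0.243 / 0.00167 = 3.577e+04.
Re > 4000 → turbulent. Relative roughness ε/D = 3.4e-05/0.243 = 0.00014. Swamee-Jain: f = 0.25/(log₁₀[0.00014/3.7 + 5.74/3.577e+04^0.9])² = 0.25/(log₁₀[3.78e-05 + 0.000458])² = 0.25/(-3.305)² = 0.02289.
Total minor-loss coefficient ΣK = 1·0.29 + 2·0.15 + 1·9.4 = 9.99.
ΔP = [f·L/D + ΣK]·(ρV²/2) = [0.02289·573/0.243 + 9.99]·(806·0.305²/2) = [53.98 + 9.99]·37.49 = 2398 Pa.
ΔP = 2398 Pa = 2.40 kPa.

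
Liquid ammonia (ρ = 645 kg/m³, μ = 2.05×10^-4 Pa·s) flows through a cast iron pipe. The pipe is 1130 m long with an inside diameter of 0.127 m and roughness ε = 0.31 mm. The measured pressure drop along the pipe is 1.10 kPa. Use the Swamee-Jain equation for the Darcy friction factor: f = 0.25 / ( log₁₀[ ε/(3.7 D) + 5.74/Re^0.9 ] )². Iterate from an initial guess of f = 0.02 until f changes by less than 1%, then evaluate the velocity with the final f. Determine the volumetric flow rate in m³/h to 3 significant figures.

Rearranging Darcy-Weisbach: V = √(2·ΔP·D/(f·L·ρ)). With ε/D = 0.00031/0.127 = 0.00244, iterate starting from f = 0.02:
  f = 0.02 → V = √(2·1100·0.127/(0.02·1130·645)) = 0.1384 m/s; Re = ρVD/μ = 5.532e+04; f → 0.02753
  f = 0.02753 → V = 0.118 m/s; Re = 4.716e+04; f → 0.02791
  f = 0.02791 → V = 0.1172 m/s; Re = 4.683e+04; f → 0.02793
Converged (Δf/f < 1%). With the final f = 0.02793: V = √(2·1100·0.127/(0.02793·1130·645)) = 0.1172 m/s.
Q = V·A = 0.1172·(π/4·0.127²) = 0.001484 m³/s = 5.34 m³/h.

Q ≈ 5.34 m³/h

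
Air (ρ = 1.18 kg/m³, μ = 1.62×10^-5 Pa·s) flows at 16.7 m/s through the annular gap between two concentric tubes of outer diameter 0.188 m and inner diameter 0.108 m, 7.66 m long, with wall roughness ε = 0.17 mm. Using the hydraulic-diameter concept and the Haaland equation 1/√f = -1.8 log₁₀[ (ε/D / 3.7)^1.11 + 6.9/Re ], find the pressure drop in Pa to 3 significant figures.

Hydraulic diameter D_h = 4A/P = D_o - D_i = 0.188 - 0.108 = 0.08 m.
Re = ρVD_h/μ = 1.18·16.7·0.08/1.62e-05 = 9.731e+04.
ε/D_h = 0.00017/0.08 = 0.00213; Haaland gives 1/√f = -1.8 log₁₀[0.000253+7.09e-05] = 6.282, so f = 0.02534.
ΔP = f(L/D_h)(ρV²/2) = 0.02534·7.66/0.08·164.5 = 399.2 Pa.

ΔP ≈ 399 Pa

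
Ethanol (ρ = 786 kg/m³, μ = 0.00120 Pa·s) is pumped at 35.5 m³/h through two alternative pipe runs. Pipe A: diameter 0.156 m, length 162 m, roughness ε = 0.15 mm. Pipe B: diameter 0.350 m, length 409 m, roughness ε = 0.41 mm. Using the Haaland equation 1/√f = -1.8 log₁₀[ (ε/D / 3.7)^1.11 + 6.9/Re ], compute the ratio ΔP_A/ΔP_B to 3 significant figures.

ΔP_A/ΔP_B ≈ 19.5

Pipe A: V = Q/A = 0.009861/0.01911 = 0.5159 m/s; Re = 5.272e+04; ε/D = 0.000962; Haaland → f = 0.02345; ΔP_A = f(L/D)(ρV²/2) = 2548 Pa.
Pipe B: V = Q/A = 0.009861/0.09621 = 0.1025 m/s; Re = 2.35e+04; ε/D = 0.00117; Haaland → f = 0.02714; ΔP_B = f(L/D)(ρV²/2) = 130.9 Pa.
ΔP_A/ΔP_B = 2548/130.9 = 19.5.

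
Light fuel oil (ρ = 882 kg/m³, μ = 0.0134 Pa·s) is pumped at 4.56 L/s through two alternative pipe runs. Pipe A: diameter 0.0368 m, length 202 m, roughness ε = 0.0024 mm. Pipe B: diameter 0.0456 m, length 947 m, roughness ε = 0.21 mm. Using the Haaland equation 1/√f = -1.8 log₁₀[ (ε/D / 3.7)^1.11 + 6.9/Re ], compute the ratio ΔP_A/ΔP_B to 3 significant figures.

Pipe A: V = Q/A = 0.00456/0.001064 = 4.287 m/s; Re = 1.038e+04; ε/D = 6.52e-05; Haaland → f = 0.03063; ΔP_A = f(L/D)(ρV²/2) = 1.363e+06 Pa.
Pipe B: V = Q/A = 0.00456/0.001633 = 2.792 m/s; Re = 8381; ε/D = 0.00461; Haaland → f = 0.03806; ΔP_B = f(L/D)(ρV²/2) = 2.717e+06 Pa.
ΔP_A/ΔP_B = 1.363e+06/2.717e+06 = 0.502.

ΔP_A/ΔP_B ≈ 0.502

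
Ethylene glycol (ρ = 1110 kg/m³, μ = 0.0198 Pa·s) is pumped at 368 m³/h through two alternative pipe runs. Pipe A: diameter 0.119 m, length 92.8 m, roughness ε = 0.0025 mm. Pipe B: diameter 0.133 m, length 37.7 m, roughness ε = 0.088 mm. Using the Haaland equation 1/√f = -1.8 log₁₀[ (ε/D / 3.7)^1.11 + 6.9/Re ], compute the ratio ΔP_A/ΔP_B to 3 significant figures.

ΔP_A/ΔP_B ≈ 3.80

Pipe A: V = Q/A = 0.1022/0.01112 = 9.191 m/s; Re = 6.131e+04; ε/D = 2.1e-05; Haaland → f = 0.01985; ΔP_A = f(L/D)(ρV²/2) = 7.258e+05 Pa.
Pipe B: V = Q/A = 0.1022/0.01389 = 7.358 m/s; Re = 5.486e+04; ε/D = 0.000662; Haaland → f = 0.02242; ΔP_B = f(L/D)(ρV²/2) = 1.91e+05 Pa.
ΔP_A/ΔP_B = 7.258e+05/1.91e+05 = 3.80.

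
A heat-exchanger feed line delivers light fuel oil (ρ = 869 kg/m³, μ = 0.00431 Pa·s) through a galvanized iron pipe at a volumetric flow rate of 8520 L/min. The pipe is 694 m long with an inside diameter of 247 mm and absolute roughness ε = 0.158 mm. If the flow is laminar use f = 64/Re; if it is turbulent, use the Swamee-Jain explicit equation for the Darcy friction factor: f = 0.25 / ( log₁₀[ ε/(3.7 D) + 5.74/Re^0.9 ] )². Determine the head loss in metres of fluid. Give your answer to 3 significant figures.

h_f ≈ 25.4 m

Q = 8520 L/min = 8520/60000 = 0.142 m³/s.
Cross-sectional area A = πD²/4 = π(0.247)²/4 = 0.04792 m²; mean velocity V = Q/A = 0.142/0.04792 = 2.963 m/s.
Reynolds number Re = ρVD/μ = 869 · 2.963 · 0.247 / 0.00431 = 1.476e+05.
Re > 4000 → turbulent. Relative roughness ε/D = 0.000158/0.247 = 0.00064. Swamee-Jain: f = 0.25/(log₁₀[0.00064/3.7 + 5.74/1.476e+05^0.9])² = 0.25/(log₁₀[0.000173 + 0.000128])² = 0.25/(-3.522)² = 0.02016.
Darcy-Weisbach: ΔP = f(L/D)(ρV²/2) = 0.02016·(694/0.247)·(869·2.963²/2) = 0.02016·2810·3816 = 2.161e+05 Pa.
Head loss h_f = ΔP/(ρg) = 2.161e+05/(869·9.81) = 25.4 m.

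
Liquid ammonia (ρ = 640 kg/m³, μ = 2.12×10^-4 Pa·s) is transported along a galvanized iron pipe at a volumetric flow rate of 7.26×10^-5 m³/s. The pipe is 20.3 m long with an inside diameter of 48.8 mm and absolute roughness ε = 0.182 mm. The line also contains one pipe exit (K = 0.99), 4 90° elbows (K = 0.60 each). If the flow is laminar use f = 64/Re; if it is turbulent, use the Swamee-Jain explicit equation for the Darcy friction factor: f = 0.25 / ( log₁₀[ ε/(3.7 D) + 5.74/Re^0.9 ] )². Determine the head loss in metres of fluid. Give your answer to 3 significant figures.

Cross-sectional area A = πD²/4 = π(0.0488)²/4 = 0.00187 m²; mean velocity V = Q/A = 7.26e-05/0.00187 = 0.03882 m/s.
Reynolds number Re = ρVD/μ = 640 · 0.03882 · 0.0488 / 0.000212 = 5718.
Re > 4000 → turbulent. Relative roughness ε/D = 0.000182/0.0488 = 0.00373. Swamee-Jain: f = 0.25/(log₁₀[0.00373/3.7 + 5.74/5718^0.9])² = 0.25/(log₁₀[0.00101 + 0.00238])² = 0.25/(-2.47)² = 0.04099.
Total minor-loss coefficient ΣK = 1·0.99 + 4·0.6 = 3.39.
ΔP = [f·L/D + ΣK]·(ρV²/2) = [0.04099·20.3/0.0488 + 3.39]·(640·0.03882²/2) = [17.05 + 3.39]·0.4821 = 9.856 Pa.
Head loss h_f = ΔP/(ρg) = 9.856/(640·9.81) = 0.00157 m.

h_f ≈ 0.00157 m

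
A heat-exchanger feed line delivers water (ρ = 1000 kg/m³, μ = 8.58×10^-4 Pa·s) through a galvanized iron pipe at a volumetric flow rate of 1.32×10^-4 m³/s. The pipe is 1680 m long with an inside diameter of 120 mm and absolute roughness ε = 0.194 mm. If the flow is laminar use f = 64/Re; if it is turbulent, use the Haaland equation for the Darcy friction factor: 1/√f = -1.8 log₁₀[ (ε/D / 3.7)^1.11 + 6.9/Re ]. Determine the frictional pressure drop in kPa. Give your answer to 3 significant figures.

Cross-sectional area A = πD²/4 = π(0.12)²/4 = 0.01131 m²; mean velocity V = Q/A = 0.000132/0.01131 = 0.01167 m/s.
Reynolds number Re = ρVD/μ = 1000 · 0.01167 · 0.12 / 0.000858 = 1632.
Re < 2300 → laminar flow, so f = 64/Re = 64/1632 = 0.03921 (the turbulent correlation is not needed).
Darcy-Weisbach: ΔP = f(L/D)(ρV²/2) = 0.03921·(1680/0.12)·(1000·0.01167²/2) = 0.03921·1.4e+04·0.06811 = 37.39 Pa.
ΔP = 37.39 Pa = 0.0374 kPa.

ΔP ≈ 0.0374 kPa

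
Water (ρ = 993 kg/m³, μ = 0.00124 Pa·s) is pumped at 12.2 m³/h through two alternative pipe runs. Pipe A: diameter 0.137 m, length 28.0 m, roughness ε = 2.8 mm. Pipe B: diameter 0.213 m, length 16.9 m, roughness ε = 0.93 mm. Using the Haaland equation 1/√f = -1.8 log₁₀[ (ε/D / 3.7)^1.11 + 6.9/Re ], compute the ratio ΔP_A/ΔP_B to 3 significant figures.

ΔP_A/ΔP_B ≈ 22.3

Pipe A: V = Q/A = 0.003389/0.01474 = 0.2299 m/s; Re = 2.522e+04; ε/D = 0.0204; Haaland → f = 0.05061; ΔP_A = f(L/D)(ρV²/2) = 271.4 Pa.
Pipe B: V = Q/A = 0.003389/0.03563 = 0.09511 m/s; Re = 1.622e+04; ε/D = 0.00437; Haaland → f = 0.03417; ΔP_B = f(L/D)(ρV²/2) = 12.17 Pa.
ΔP_A/ΔP_B = 271.4/12.17 = 22.3.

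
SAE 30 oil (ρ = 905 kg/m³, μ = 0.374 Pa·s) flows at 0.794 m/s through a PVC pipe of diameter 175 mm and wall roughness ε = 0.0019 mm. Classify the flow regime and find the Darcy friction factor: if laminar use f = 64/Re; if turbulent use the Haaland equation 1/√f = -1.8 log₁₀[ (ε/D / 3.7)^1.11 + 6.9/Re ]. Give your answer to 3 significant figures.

f ≈ 0.190

Re = ρVD/μ = 905·0.794·0.175/0.374 = 336.2.
Re < 2300 → laminar, so f = 64/Re = 0.1903 (roughness is irrelevant in laminar flow).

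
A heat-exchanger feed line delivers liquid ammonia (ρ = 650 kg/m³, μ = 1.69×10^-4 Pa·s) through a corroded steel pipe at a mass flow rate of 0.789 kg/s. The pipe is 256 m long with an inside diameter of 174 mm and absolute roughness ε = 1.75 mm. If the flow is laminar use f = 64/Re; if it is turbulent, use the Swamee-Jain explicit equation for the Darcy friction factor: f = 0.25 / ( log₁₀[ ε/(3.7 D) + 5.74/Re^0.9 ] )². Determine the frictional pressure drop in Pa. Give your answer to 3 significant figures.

ΔP ≈ 50.0 Pa

A = πD²/4 = π(0.174)²/4 = 0.02378 m²; mean velocity V = ṁ/(ρA) = 0.789/(650 · 0.02378) = 0.05105 m/s.
Reynolds number Re = ρVD/μ = 650 · 0.05105 · 0.174 / 0.000169 = 3.416e+04.
Re > 4000 → turbulent. Relative roughness ε/D = 0.00175/0.174 = 0.0101. Swamee-Jain: f = 0.25/(log₁₀[0.0101/3.7 + 5.74/3.416e+04^0.9])² = 0.25/(log₁₀[0.00272 + 0.000477])² = 0.25/(-2.495)² = 0.04015.
Darcy-Weisbach: ΔP = f(L/D)(ρV²/2) = 0.04015·(256/0.174)·(650·0.05105²/2) = 0.04015·1471·0.8469 = 50.02 Pa.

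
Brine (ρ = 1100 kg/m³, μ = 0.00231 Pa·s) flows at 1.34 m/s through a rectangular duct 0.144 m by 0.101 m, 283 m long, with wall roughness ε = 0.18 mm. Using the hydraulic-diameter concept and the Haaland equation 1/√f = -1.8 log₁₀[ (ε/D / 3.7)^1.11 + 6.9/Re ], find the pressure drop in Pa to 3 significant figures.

ΔP ≈ 56800 Pa

Hydraulic diameter D_h = 4A/P = 4·(0.144·0.101)/(2·(0.144+0.101)) = 0.05818/0.49 = 0.1187 m.
Re = ρVD_h/μ = 1100·1.34·0.1187/0.00231 = 7.576e+04.
ε/D_h = 0.00018/0.1187 = 0.00152; Haaland gives 1/√f = -1.8 log₁₀[0.000174+9.11e-05] = 6.439, so f = 0.02412.
ΔP = f(L/D_h)(ρV²/2) = 0.02412·283/0.1187·987.6 = 5.678e+04 Pa.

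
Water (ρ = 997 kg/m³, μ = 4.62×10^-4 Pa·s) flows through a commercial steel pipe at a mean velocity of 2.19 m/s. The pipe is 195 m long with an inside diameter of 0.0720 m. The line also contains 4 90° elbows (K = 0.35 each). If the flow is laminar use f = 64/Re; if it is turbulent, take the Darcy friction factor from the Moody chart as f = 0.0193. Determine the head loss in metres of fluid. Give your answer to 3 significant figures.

h_f ≈ 13.1 m

Reynolds number Re = ρVD/μ = 997 · 2.19 · 0.072 / 0.000462 = 3.403e+05.
Re > 4000 → turbulent; use the Moody-chart value f = 0.0193.
Total minor-loss coefficient ΣK = 4·0.35 = 1.4.
ΔP = [f·L/D + ΣK]·(ρV²/2) = [0.0193·195/0.072 + 1.4]·(997·2.19²/2) = [52.27 + 1.4]·2391 = 1.283e+05 Pa.
Head loss h_f = ΔP/(ρg) = 1.283e+05/(997·9.81) = 13.1 m.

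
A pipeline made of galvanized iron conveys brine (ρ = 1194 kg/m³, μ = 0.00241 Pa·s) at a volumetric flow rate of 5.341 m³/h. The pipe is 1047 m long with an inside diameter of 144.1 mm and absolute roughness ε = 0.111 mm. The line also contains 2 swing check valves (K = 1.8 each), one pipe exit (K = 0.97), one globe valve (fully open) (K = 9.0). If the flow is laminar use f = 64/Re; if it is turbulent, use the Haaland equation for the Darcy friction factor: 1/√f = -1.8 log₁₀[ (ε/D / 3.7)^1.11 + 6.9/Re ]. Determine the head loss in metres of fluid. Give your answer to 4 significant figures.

h_f ≈ 0.1150 m

Q = 5.341 m³/h = 5.341/3600 = 0.001484 m³/s.
Cross-sectional area A = πD²/4 = π(0.1441)²/4 = 0.01631 m²; mean velocity V = Q/A = 0.001484/0.01631 = 0.09097 m/s.
Reynolds number Re = ρVD/μ = 1194 · 0.09097 · 0.1441 / 0.00241 = 6495.
Re > 4000 → turbulent. Relative roughness ε/D = 0.000111/0.1441 = 0.00077. Haaland: 1/√f = -1.8 log₁₀[(0.00077/3.7)^1.11 + 6.9/6495] = -1.8 log₁₀[8.19e-05 + 0.00106] = 5.295, so f = 0.03567.
Total minor-loss coefficient ΣK = 2·1.8 + 1·0.97 + 1·9 = 13.6.
ΔP = [f·L/D + ΣK]·(ρV²/2) = [0.03567·1047/0.1441 + 13.6]·(1194·0.09097²/2) = [259.2 + 13.6]·4.941 = 1348 Pa.
Head loss h_f = ΔP/(ρg) = 1348/(1194·9.81) = 0.1150 m.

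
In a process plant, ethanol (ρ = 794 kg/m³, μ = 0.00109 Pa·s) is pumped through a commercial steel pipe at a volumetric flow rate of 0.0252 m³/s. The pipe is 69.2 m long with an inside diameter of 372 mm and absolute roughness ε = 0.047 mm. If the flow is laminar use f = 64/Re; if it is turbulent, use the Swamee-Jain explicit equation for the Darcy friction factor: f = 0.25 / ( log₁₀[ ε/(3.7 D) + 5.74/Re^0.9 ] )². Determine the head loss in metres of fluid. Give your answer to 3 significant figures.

h_f ≈ 0.0104 m

Cross-sectional area A = πD²/4 = π(0.372)²/4 = 0.1087 m²; mean velocity V = Q/A = 0.0252/0.1087 = 0.2319 m/s.
Reynolds number Re = ρVD/μ = 794 · 0.2319 · 0.372 / 0.00109 = 6.283e+04.
Re > 4000 → turbulent. Relative roughness ε/D = 4.7e-05/0.372 = 0.000126. Swamee-Jain: f = 0.25/(log₁₀[0.000126/3.7 + 5.74/6.283e+04^0.9])² = 0.25/(log₁₀[3.41e-05 + 0.000276])² = 0.25/(-3.509)² = 0.02031.
Darcy-Weisbach: ΔP = f(L/D)(ρV²/2) = 0.02031·(69.2/0.372)·(794·0.2319²/2) = 0.02031·186·21.34 = 80.62 Pa.
Head loss h_f = ΔP/(ρg) = 80.62/(794·9.81) = 0.0104 m.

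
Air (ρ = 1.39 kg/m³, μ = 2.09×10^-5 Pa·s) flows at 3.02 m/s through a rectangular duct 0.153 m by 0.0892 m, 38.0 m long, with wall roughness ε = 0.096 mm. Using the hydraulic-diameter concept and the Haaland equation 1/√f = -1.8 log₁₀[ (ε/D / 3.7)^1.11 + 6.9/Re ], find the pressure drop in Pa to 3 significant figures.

Hydraulic diameter D_h = 4A/P = 4·(0.153·0.0892)/(2·(0.153+0.0892)) = 0.05459/0.4844 = 0.1127 m.
Re = ρVD_h/μ = 1.39·3.02·0.1127/2.09e-05 = 2.264e+04.
ε/D_h = 9.6e-05/0.1127 = 0.000852; Haaland gives 1/√f = -1.8 log₁₀[9.16e-05+0.000305] = 6.123, so f = 0.02667.
ΔP = f(L/D_h)(ρV²/2) = 0.02667·38/0.1127·6.339 = 57 Pa.

ΔP ≈ 57.0 Pa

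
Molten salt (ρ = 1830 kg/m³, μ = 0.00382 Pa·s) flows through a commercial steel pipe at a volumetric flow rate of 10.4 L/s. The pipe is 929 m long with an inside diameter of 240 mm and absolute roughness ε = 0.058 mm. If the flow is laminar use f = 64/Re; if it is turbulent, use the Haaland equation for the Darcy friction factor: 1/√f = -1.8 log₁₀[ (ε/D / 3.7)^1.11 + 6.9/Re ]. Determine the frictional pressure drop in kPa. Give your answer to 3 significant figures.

ΔP ≈ 4.59 kPa

Q = 10.4 L/s = 10.4/1000 = 0.0104 m³/s.
Cross-sectional area A = πD²/4 = π(0.24)²/4 = 0.04524 m²; mean velocity V = Q/A = 0.0104/0.04524 = 0.2299 m/s.
Reynolds number Re = ρVD/μ = 1830 · 0.2299 · 0.24 / 0.00382 = 2.643e+04.
Re > 4000 → turbulent. Relative roughness ε/D = 5.8e-05/0.24 = 0.000242. Haaland: 1/√f = -1.8 log₁₀[(0.000242/3.7)^1.11 + 6.9/2.643e+04] = -1.8 log₁₀[2.26e-05 + 0.000261] = 6.385, so f = 0.02453.
Darcy-Weisbach: ΔP = f(L/D)(ρV²/2) = 0.02453·(929/0.24)·(1830·0.2299²/2) = 0.02453·3871·48.36 = 4592 Pa.
ΔP = 4592 Pa = 4.59 kPa.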